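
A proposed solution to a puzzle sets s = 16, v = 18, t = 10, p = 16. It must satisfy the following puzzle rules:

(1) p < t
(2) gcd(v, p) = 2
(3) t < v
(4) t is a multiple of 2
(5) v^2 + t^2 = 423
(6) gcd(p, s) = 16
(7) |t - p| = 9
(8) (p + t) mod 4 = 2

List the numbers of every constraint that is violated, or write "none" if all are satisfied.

The assignment fails constraints 1, 5, and 7.

(1) p = 16, t = 10; 16 ≥ 10 (want <)  fails
(2) gcd(18, 16) = 2  holds
(3) t = 10, v = 18; 10 < 18  holds
(4) 10 / 2 = 5, so 2 divides 10  holds
(5) v^2 + t^2 = 18^2 + 10^2 = 324 + 100 = 424, not 423  fails
(6) gcd(16, 16) = 16  holds
(7) |10 - 16| = 6, not 9  fails
(8) p + t = 26; 26 mod 4 = 2  holds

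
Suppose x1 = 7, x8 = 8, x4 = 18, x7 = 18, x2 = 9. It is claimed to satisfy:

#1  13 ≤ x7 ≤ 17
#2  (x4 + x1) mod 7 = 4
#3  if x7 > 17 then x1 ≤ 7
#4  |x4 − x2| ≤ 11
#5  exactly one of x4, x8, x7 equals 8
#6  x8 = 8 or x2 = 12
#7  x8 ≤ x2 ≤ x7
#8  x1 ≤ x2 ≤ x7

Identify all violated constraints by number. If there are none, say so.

#1 x7 = 18 is outside [13, 17] — does not hold.
#2 x4 + x1 = 25; 25 mod 7 = 4 — holds.
#3 x7 = 18 > 17, so we need x1 ≤ 7; x1 = 7 ≤ 7 — holds.
#4 |18 − 9| = 9; 9 ≤ 11 — holds.
#5 x4=18, x8=8, x7=18; 1 of them equals 8 — holds.
#6 x8 = 8 = 8 (first disjunct) — holds.
#7 values 8 ≤ 9 ≤ 18 — holds.
#8 values 7 ≤ 9 ≤ 18 — holds.

Constraint 1 is violated.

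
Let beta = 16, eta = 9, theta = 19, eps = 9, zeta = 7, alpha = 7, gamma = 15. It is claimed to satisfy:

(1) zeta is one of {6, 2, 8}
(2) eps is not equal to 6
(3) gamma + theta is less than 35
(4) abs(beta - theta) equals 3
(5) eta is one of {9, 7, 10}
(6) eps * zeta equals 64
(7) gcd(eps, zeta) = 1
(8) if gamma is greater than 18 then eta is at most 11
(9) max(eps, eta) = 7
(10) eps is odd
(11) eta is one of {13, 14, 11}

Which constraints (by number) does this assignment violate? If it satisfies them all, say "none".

No — constraints 1, 6, 9, 11 are not satisfied.

(1) zeta = 7 is not in {6, 2, 8}  FAIL
(2) eps = 9, and 9 ≠ 6  OK
(3) gamma + theta = 15 + 19 = 34; 34 < 35  OK
(4) abs(16 - 19) = 3  OK
(5) eta = 9 is in {9, 7, 10}  OK
(6) eps * zeta = 9 * 7 = 63, not 64  FAIL
(7) gcd(9, 7) = 1  OK
(8) gamma = 15, not > 18; antecedent false, conditional vacuously true  OK
(9) max(9, 9) = 9, not 7  FAIL
(10) eps = 9 is odd  OK
(11) eta = 9 is not in {13, 14, 11}  FAIL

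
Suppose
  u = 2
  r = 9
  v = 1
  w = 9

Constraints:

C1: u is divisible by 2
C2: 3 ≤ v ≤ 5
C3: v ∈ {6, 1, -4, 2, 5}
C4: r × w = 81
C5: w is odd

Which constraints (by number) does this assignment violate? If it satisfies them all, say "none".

Constraint 2 does not hold.

C1: 2 / 2 = 1, so 2 divides 2  yes
C2: v = 1 is outside [3, 5]  no
C3: v = 1 is in {6, 1, -4, 2, 5}  yes
C4: r × w = 9 × 9 = 81  yes
C5: w = 9 is odd  yes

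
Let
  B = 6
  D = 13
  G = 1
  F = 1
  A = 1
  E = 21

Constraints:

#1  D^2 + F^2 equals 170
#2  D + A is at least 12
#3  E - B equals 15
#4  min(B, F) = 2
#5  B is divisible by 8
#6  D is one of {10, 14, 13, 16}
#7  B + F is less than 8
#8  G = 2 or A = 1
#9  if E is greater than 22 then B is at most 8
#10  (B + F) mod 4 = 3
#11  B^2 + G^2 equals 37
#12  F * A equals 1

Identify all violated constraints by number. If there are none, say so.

#1 D^2 + F^2 = 13^2 + 1^2 = 169 + 1 = 170 — OK.
#2 D + A = 13 + 1 = 14; 14 ≥ 12 — OK.
#3 E - B = 21 - 6 = 15 — OK.
#4 min(6, 1) = 1, not 2 — violated.
#5 6 = 8*0 + 6, so 8 does not divide 6 — violated.
#6 D = 13 is in {10, 14, 13, 16} — OK.
#7 B + F = 6 + 1 = 7; 7 < 8 — OK.
#8 G = 1 ≠ 2, but A = 1 = 1 (second disjunct) — OK.
#9 E = 21, not > 22; antecedent false, conditional vacuously true — OK.
#10 B + F = 7; 7 mod 4 = 3 — OK.
#11 B^2 + G^2 = 6^2 + 1^2 = 36 + 1 = 37 — OK.
#12 F * A = 1 * 1 = 1 — OK.

Constraints 4, 5 are violated.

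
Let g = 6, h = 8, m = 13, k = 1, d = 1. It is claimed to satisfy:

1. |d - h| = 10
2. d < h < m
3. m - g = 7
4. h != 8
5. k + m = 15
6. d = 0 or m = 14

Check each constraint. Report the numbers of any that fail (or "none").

1. |1 - 8| = 7, not 10 — fails.
2. values 1 < 8 < 13 — holds.
3. m - g = 13 - 6 = 7 — holds.
4. h = 8, but 8 is required to differ — fails.
5. k + m = 1 + 13 = 14, not 15 — fails.
6. d = 1 ≠ 0 and m = 13 ≠ 14; both disjuncts false — fails.

Constraints 1, 4, 5, and 6 are violated.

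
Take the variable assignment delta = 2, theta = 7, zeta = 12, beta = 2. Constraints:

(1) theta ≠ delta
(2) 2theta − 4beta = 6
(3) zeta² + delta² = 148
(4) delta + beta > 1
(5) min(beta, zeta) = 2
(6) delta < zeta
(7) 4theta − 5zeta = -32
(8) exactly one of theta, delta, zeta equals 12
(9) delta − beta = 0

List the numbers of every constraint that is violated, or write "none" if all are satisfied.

(1) theta = 7, delta = 2; distinct  OK
(2) 2theta − 4beta = 2(7) − 4(2) = 6  OK
(3) zeta² + delta² = 12² + 2² = 144 + 4 = 148  OK
(4) delta + beta = 2 + 2 = 4; 4 > 1  OK
(5) min(2, 12) = 2  OK
(6) delta = 2, zeta = 12; 2 < 12  OK
(7) 4theta − 5zeta = 4(7) − 5(12) = -32  OK
(8) theta=7, delta=2, zeta=12; 1 of them equals 12  OK
(9) delta − beta = 2 − 2 = 0  OK

No violations.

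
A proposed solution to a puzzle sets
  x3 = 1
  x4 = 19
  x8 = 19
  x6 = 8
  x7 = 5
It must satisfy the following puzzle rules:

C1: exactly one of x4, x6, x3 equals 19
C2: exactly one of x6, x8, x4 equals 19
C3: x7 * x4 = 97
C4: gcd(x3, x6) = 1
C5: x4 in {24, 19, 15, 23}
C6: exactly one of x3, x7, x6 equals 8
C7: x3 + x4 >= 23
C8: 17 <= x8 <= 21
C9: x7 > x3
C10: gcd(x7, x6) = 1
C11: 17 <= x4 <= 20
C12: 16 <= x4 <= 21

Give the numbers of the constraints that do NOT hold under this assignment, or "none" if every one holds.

C1: x4=19, x6=8, x3=1; 1 of them equals 19  ✓
C2: x6=8, x8=19, x4=19; 2 of them equal 19, not exactly one  ✗
C3: x7 * x4 = 5 * 19 = 95, not 97  ✗
C4: gcd(1, 8) = 1  ✓
C5: x4 = 19 is in {24, 19, 15, 23}  ✓
C6: x3=1, x7=5, x6=8; 1 of them equals 8  ✓
C7: x3 + x4 = 1 + 19 = 20; 20 < 23, bound 23 not met  ✗
C8: x8 = 19 lies in [17, 21]  ✓
C9: x7 = 5, x3 = 1; 5 > 1  ✓
C10: gcd(5, 8) = 1  ✓
C11: x4 = 19 lies in [17, 20]  ✓
C12: x4 = 19 lies in [16, 21]  ✓

Constraints 2, 3, and 7 do not hold.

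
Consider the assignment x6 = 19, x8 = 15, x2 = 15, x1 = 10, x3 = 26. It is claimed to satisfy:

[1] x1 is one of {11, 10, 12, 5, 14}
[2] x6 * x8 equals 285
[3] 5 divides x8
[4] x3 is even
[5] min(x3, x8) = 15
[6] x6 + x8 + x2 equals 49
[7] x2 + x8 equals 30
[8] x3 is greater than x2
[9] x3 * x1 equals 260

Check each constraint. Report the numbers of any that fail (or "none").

[1] x1 = 10 is in {11, 10, 12, 5, 14} — holds.
[2] x6 * x8 = 19 * 15 = 285 — holds.
[3] 15 / 5 = 3, so 5 divides 15 — holds.
[4] x3 = 26 is even — holds.
[5] min(26, 15) = 15 — holds.
[6] x6 + x8 + x2 = 19 + 15 + 15 = 49 — holds.
[7] x2 + x8 = 15 + 15 = 30 — holds.
[8] x3 = 26, x2 = 15; 26 > 15 — holds.
[9] x3 * x1 = 26 * 10 = 260 — holds.

None — every constraint holds.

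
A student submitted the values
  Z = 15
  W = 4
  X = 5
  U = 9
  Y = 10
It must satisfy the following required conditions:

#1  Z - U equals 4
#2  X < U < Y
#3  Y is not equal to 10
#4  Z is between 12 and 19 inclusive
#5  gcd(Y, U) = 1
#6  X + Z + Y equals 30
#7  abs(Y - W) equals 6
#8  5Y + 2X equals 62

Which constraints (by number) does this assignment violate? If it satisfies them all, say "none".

#1 Z - U = 15 - 9 = 6, not 4 — does not hold.
#2 values 5 < 9 < 10 — holds.
#3 Y = 10, but 10 is required to differ — does not hold.
#4 Z = 15 lies in [12, 19] — holds.
#5 gcd(10, 9) = 1 — holds.
#6 X + Z + Y = 5 + 15 + 10 = 30 — holds.
#7 abs(10 - 4) = 6 — holds.
#8 5Y + 2X = 5(10) + 2(5) = 60, not 62 — does not hold.

Constraints 1, 3, and 8 are violated.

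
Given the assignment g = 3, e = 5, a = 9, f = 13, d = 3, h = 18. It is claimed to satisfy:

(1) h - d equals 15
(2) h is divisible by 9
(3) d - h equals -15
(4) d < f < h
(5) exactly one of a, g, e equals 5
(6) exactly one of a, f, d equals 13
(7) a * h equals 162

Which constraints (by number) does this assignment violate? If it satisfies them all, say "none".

Yes — all constraints hold.

(1) h - d = 18 - 3 = 15  yes
(2) 18 / 9 = 2, so 9 divides 18  yes
(3) d - h = 3 - 18 = -15  yes
(4) values 3 < 13 < 18  yes
(5) a=9, g=3, e=5; 1 of them equals 5  yes
(6) a=9, f=13, d=3; 1 of them equals 13  yes
(7) a * h = 9 * 18 = 162  yes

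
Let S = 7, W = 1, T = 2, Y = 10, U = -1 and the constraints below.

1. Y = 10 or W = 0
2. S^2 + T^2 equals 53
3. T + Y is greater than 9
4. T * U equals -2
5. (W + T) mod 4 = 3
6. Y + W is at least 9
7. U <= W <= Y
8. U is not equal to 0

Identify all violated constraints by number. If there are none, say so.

1. Y = 10 = 10 (first disjunct) — holds.
2. S^2 + T^2 = 7^2 + 2^2 = 49 + 4 = 53 — holds.
3. T + Y = 2 + 10 = 12; 12 > 9 — holds.
4. T * U = 2 * (-1) = -2 — holds.
5. W + T = 3; 3 mod 4 = 3 — holds.
6. Y + W = 10 + 1 = 11; 11 ≥ 9 — holds.
7. values -1 <= 1 <= 10 — holds.
8. U = -1, and -1 ≠ 0 — holds.

The assignment satisfies every constraint.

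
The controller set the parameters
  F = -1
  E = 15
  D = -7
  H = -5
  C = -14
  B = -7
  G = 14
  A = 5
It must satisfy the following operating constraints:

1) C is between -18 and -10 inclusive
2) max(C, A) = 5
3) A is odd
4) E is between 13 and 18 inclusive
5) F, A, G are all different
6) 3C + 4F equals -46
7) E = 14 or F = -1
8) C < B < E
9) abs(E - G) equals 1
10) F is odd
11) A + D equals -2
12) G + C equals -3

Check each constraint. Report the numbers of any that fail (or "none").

1) C = -14 lies in [-18, -10] — holds.
2) max(-14, 5) = 5 — holds.
3) A = 5 is odd — holds.
4) E = 15 lies in [13, 18] — holds.
5) values -1, 5, 14 are pairwise distinct — holds.
6) 3C + 4F = 3(-14) + 4(-1) = -46 — holds.
7) E = 15 ≠ 14, but F = -1 = -1 (second disjunct) — holds.
8) values -14 < -7 < 15 — holds.
9) abs(15 - 14) = 1 — holds.
10) F = -1 is odd — holds.
11) A + D = 5 + (-7) = -2 — holds.
12) G + C = 14 + (-14) = 0, not -3 — fails.

Violated: 12.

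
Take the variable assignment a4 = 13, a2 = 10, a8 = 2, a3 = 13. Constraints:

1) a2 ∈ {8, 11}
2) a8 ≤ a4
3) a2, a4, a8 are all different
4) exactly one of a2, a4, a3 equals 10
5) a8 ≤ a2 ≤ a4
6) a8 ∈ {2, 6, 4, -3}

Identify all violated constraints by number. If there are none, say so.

1) a2 = 10 is not in {8, 11} — violated.
2) a8 = 2, a4 = 13; 2 ≤ 13 — satisfied.
3) values 10, 13, 2 are pairwise distinct — satisfied.
4) a2=10, a4=13, a3=13; 1 of them equals 10 — satisfied.
5) values 2 ≤ 10 ≤ 13 — satisfied.
6) a8 = 2 is in {2, 6, 4, -3} — satisfied.

Constraint 1 does not hold.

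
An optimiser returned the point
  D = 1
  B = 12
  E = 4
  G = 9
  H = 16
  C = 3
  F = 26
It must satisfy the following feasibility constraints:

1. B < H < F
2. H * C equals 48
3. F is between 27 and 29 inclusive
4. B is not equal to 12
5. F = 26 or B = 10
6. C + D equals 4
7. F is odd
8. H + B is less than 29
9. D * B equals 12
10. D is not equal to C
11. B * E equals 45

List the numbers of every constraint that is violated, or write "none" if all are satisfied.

1. values 12 < 16 < 26  holds
2. H * C = 16 * 3 = 48  holds
3. F = 26 is outside [27, 29]  fails
4. B = 12, but 12 is required to differ  fails
5. F = 26 = 26 (first disjunct)  holds
6. C + D = 3 + 1 = 4  holds
7. F = 26 is even  fails
8. H + B = 16 + 12 = 28; 28 < 29  holds
9. D * B = 1 * 12 = 12  holds
10. D = 1, C = 3; distinct  holds
11. B * E = 12 * 4 = 48, not 45  fails

Constraints 3, 4, 7, and 11 are violated.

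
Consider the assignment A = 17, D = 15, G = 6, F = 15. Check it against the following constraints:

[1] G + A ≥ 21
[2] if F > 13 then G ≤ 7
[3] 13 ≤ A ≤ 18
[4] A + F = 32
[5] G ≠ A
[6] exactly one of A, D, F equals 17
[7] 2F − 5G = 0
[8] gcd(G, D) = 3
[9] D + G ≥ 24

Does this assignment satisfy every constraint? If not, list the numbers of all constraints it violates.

[1] G + A = 6 + 17 = 23; 23 ≥ 21  holds
[2] F = 15 > 13, so we need G ≤ 7; G = 6 ≤ 7  holds
[3] A = 17 lies in [13, 18]  holds
[4] A + F = 17 + 15 = 32  holds
[5] G = 6, A = 17; distinct  holds
[6] A=17, D=15, F=15; 1 of them equals 17  holds
[7] 2F − 5G = 2(15) − 5(6) = 0  holds
[8] gcd(6, 15) = 3  holds
[9] D + G = 15 + 6 = 21; 21 < 24, bound 24 not met  fails

Constraint 9 is violated.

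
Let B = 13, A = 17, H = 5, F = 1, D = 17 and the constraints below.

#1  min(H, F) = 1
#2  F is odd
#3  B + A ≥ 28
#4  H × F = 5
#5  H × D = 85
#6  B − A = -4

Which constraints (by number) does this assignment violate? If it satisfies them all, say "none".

#1 min(5, 1) = 1  OK
#2 F = 1 is odd  OK
#3 B + A = 13 + 17 = 30; 30 ≥ 28  OK
#4 H × F = 5 × 1 = 5  OK
#5 H × D = 5 × 17 = 85  OK
#6 B − A = 13 − 17 = -4  OK

Yes — all constraints hold.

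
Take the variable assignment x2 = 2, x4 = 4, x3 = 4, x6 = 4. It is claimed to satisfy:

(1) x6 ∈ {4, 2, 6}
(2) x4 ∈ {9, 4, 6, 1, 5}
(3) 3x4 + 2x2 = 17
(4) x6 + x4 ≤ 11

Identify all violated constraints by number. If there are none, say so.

Constraint 3 does not hold.

(1) x6 = 4 is in {4, 2, 6}  yes
(2) x4 = 4 is in {9, 4, 6, 1, 5}  yes
(3) 3x4 + 2x2 = 3(4) + 2(2) = 16, not 17  no
(4) x6 + x4 = 4 + 4 = 8; 8 ≤ 11  yes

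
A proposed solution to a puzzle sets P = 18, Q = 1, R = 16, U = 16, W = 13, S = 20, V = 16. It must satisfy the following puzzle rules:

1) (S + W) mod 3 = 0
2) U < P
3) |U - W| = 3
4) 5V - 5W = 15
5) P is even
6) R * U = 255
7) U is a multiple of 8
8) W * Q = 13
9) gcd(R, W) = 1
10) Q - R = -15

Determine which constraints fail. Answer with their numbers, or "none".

No — constraint 6 is not satisfied.

1) S + W = 33; 33 mod 3 = 0 — holds.
2) U = 16, P = 18; 16 < 18 — holds.
3) |16 - 13| = 3 — holds.
4) 5V - 5W = 5(16) - 5(13) = 15 — holds.
5) P = 18 is even — holds.
6) R * U = 16 * 16 = 256, not 255 — fails.
7) 16 / 8 = 2, so 8 divides 16 — holds.
8) W * Q = 13 * 1 = 13 — holds.
9) gcd(16, 13) = 1 — holds.
10) Q - R = 1 - 16 = -15 — holds.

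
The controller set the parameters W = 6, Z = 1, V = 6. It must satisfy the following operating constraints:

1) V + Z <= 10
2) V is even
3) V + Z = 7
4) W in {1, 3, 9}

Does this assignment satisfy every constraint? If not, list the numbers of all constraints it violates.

The assignment fails constraint 4.

1) V + Z = 6 + 1 = 7; 7 ≤ 10  holds
2) V = 6 is even  holds
3) V + Z = 6 + 1 = 7  holds
4) W = 6 is not in {1, 3, 9}  fails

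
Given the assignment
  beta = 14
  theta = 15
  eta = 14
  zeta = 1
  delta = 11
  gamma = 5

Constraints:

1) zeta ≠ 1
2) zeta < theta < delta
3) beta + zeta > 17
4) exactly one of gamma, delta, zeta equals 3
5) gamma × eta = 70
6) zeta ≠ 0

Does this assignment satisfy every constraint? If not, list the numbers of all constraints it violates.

Violated: 1, 2, 3, 4.

1) zeta = 1, but 1 is required to differ  ✘
2) values 1, 15, 11; theta = 15 is not < delta = 11  ✘
3) beta + zeta = 14 + 1 = 15; 15 ≤ 17, bound 17 not met  ✘
4) gamma=5, delta=11, zeta=1; 0 of them equal 3, not exactly one  ✘
5) gamma × eta = 5 × 14 = 70  ✔
6) zeta = 1, and 1 ≠ 0  ✔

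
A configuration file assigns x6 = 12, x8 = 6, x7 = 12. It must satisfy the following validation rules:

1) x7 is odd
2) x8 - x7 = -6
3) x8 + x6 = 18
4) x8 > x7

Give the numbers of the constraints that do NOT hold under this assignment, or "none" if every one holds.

1) x7 = 12 is even — fails.
2) x8 - x7 = 6 - 12 = -6 — holds.
3) x8 + x6 = 6 + 12 = 18 — holds.
4) x8 = 6, x7 = 12; 6 ≤ 12 (want >) — fails.

Constraints 1 and 4 do not hold.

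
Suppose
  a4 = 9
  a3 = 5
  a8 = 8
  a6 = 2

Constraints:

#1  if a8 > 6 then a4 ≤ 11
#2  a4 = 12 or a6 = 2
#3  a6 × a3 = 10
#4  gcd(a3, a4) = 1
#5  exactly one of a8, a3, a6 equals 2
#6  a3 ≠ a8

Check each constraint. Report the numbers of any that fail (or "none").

None — every constraint holds.

#1 a8 = 8 > 6, so we need a4 ≤ 11; a4 = 9 ≤ 11  ✔
#2 a4 = 9 ≠ 12, but a6 = 2 = 2 (second disjunct)  ✔
#3 a6 × a3 = 2 × 5 = 10  ✔
#4 gcd(5, 9) = 1  ✔
#5 a8=8, a3=5, a6=2; 1 of them equals 2  ✔
#6 a3 = 5, a8 = 8; distinct  ✔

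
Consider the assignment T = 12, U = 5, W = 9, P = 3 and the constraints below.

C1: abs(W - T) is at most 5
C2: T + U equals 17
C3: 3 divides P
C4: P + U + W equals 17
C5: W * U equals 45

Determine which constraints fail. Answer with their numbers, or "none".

C1: abs(9 - 12) = 3; 3 ≤ 5 — OK.
C2: T + U = 12 + 5 = 17 — OK.
C3: 3 / 3 = 1, so 3 divides 3 — OK.
C4: P + U + W = 3 + 5 + 9 = 17 — OK.
C5: W * U = 9 * 5 = 45 — OK.

Yes — all constraints hold.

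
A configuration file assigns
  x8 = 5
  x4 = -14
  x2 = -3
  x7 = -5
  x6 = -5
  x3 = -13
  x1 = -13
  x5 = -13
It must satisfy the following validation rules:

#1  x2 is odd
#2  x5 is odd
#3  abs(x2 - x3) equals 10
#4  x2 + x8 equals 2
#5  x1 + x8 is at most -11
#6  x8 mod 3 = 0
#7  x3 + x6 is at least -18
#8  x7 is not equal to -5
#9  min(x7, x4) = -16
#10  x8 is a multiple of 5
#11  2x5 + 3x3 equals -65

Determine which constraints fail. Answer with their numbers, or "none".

#1 x2 = -3 is odd  ✔
#2 x5 = -13 is odd  ✔
#3 abs(-3 - (-13)) = 10  ✔
#4 x2 + x8 = -3 + 5 = 2  ✔
#5 x1 + x8 = -13 + 5 = -8; -8 > -11, bound -11 not met  ✘
#6 5 mod 3 = 2, not 0  ✘
#7 x3 + x6 = -13 + (-5) = -18; -18 ≥ -18  ✔
#8 x7 = -5, but -5 is required to differ  ✘
#9 min(-5, -14) = -14, not -16  ✘
#10 5 / 5 = 1, so 5 divides 5  ✔
#11 2x5 + 3x3 = 2(-13) + 3(-13) = -65  ✔

Constraints 5, 6, 8, and 9 do not hold.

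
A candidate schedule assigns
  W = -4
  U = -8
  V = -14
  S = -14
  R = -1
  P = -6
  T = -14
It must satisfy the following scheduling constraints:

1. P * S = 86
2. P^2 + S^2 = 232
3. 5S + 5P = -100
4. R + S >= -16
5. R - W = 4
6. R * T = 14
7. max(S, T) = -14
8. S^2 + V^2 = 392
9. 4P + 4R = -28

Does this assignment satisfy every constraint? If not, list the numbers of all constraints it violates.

The assignment fails constraints 1 and 5.

1. P * S = -6 * (-14) = 84, not 86  ✗
2. P^2 + S^2 = (-6)^2 + (-14)^2 = 36 + 196 = 232  ✓
3. 5S + 5P = 5(-14) + 5(-6) = -100  ✓
4. R + S = -1 + (-14) = -15; -15 ≥ -16  ✓
5. R - W = -1 - (-4) = 3, not 4  ✗
6. R * T = -1 * (-14) = 14  ✓
7. max(-14, -14) = -14  ✓
8. S^2 + V^2 = (-14)^2 + (-14)^2 = 196 + 196 = 392  ✓
9. 4P + 4R = 4(-6) + 4(-1) = -28  ✓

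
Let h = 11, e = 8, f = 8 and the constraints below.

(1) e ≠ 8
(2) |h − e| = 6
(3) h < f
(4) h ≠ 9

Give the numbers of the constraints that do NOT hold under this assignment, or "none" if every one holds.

(1) e = 8, but 8 is required to differ — does not hold.
(2) |11 − 8| = 3, not 6 — does not hold.
(3) h = 11, f = 8; 11 ≥ 8 (want <) — does not hold.
(4) h = 11, and 11 ≠ 9 — holds.

Violated: 1, 2, 3.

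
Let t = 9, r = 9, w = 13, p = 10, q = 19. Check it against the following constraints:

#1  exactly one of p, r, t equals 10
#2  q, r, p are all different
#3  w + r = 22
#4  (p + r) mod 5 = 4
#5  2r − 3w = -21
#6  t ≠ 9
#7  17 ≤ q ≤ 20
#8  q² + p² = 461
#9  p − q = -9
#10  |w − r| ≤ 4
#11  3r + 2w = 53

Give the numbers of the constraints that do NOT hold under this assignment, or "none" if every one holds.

No — constraint 6 is not satisfied.

#1 p=10, r=9, t=9; 1 of them equals 10 — holds.
#2 values 19, 9, 10 are pairwise distinct — holds.
#3 w + r = 13 + 9 = 22 — holds.
#4 p + r = 19; 19 mod 5 = 4 — holds.
#5 2r − 3w = 2(9) − 3(13) = -21 — holds.
#6 t = 9, but 9 is required to differ — fails.
#7 q = 19 lies in [17, 20] — holds.
#8 q² + p² = 19² + 10² = 361 + 100 = 461 — holds.
#9 p − q = 10 − 19 = -9 — holds.
#10 |13 − 9| = 4; 4 ≤ 4 — holds.
#11 3r + 2w = 3(9) + 2(13) = 53 — holds.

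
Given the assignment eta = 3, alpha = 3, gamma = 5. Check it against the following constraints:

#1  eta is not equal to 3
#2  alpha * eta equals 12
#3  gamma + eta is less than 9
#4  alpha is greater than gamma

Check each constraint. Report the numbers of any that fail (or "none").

#1 eta = 3, but 3 is required to differ — does not hold.
#2 alpha * eta = 3 * 3 = 9, not 12 — does not hold.
#3 gamma + eta = 5 + 3 = 8; 8 < 9 — holds.
#4 alpha = 3, gamma = 5; 3 ≤ 5 (want >) — does not hold.

Violated: 1, 2, 4.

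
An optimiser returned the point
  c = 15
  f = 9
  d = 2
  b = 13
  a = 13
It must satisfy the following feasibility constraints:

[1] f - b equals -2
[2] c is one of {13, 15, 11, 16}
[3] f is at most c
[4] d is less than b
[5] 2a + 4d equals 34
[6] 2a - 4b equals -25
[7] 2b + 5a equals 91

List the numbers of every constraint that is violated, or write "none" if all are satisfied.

Constraints 1, 6 do not hold.

[1] f - b = 9 - 13 = -4, not -2  ✘
[2] c = 15 is in {13, 15, 11, 16}  ✔
[3] f = 9, c = 15; 9 ≤ 15  ✔
[4] d = 2, b = 13; 2 < 13  ✔
[5] 2a + 4d = 2(13) + 4(2) = 34  ✔
[6] 2a - 4b = 2(13) - 4(13) = -26, not -25  ✘
[7] 2b + 5a = 2(13) + 5(13) = 91  ✔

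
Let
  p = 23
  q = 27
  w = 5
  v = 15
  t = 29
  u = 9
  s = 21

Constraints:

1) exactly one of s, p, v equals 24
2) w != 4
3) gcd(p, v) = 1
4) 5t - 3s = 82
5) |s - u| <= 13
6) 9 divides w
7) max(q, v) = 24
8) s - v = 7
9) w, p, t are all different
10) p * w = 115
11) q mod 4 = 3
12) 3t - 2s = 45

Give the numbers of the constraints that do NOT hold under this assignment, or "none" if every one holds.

The assignment fails constraints 1, 6, 7, 8.

1) s=21, p=23, v=15; 0 of them equal 24, not exactly one — violated.
2) w = 5, and 5 ≠ 4 — OK.
3) gcd(23, 15) = 1 — OK.
4) 5t - 3s = 5(29) - 3(21) = 82 — OK.
5) |21 - 9| = 12; 12 ≤ 13 — OK.
6) 5 = 9*0 + 5, so 9 does not divide 5 — violated.
7) max(27, 15) = 27, not 24 — violated.
8) s - v = 21 - 15 = 6, not 7 — violated.
9) values 5, 23, 29 are pairwise distinct — OK.
10) p * w = 23 * 5 = 115 — OK.
11) 27 mod 4 = 3 — OK.
12) 3t - 2s = 3(29) - 2(21) = 45 — OK.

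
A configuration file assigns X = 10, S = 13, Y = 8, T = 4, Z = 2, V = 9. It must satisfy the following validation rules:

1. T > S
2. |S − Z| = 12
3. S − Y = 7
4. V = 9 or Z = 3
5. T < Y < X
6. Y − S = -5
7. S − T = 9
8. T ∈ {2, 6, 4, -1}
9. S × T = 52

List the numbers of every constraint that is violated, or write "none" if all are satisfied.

1. T = 4, S = 13; 4 ≤ 13 (want >)  no
2. |13 − 2| = 11, not 12  no
3. S − Y = 13 − 8 = 5, not 7  no
4. V = 9 = 9 (first disjunct)  yes
5. values 4 < 8 < 10  yes
6. Y − S = 8 − 13 = -5  yes
7. S − T = 13 − 4 = 9  yes
8. T = 4 is in {2, 6, 4, -1}  yes
9. S × T = 13 × 4 = 52  yes

Violated: 1, 2, and 3.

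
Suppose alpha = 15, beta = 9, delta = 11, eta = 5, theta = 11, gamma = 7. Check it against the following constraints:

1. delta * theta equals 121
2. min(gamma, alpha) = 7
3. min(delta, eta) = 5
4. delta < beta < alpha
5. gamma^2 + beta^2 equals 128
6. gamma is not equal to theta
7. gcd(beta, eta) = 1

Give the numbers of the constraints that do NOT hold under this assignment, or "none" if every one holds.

Constraints 4 and 5 do not hold.

1. delta * theta = 11 * 11 = 121 — holds.
2. min(7, 15) = 7 — holds.
3. min(11, 5) = 5 — holds.
4. values 11, 9, 15; delta = 11 is not < beta = 9 — fails.
5. gamma^2 + beta^2 = 7^2 + 9^2 = 49 + 81 = 130, not 128 — fails.
6. gamma = 7, theta = 11; distinct — holds.
7. gcd(9, 5) = 1 — holds.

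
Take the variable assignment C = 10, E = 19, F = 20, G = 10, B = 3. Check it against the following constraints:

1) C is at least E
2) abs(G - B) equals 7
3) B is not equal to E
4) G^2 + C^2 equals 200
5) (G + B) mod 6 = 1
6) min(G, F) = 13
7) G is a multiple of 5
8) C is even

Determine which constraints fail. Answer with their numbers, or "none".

1) C = 10, E = 19; 10 < 19 (want ≥) — does not hold.
2) abs(10 - 3) = 7 — holds.
3) B = 3, E = 19; distinct — holds.
4) G^2 + C^2 = 10^2 + 10^2 = 100 + 100 = 200 — holds.
5) G + B = 13; 13 mod 6 = 1 — holds.
6) min(10, 20) = 10, not 13 — does not hold.
7) 10 / 5 = 2, so 5 divides 10 — holds.
8) C = 10 is even — holds.

The assignment fails constraints 1 and 6.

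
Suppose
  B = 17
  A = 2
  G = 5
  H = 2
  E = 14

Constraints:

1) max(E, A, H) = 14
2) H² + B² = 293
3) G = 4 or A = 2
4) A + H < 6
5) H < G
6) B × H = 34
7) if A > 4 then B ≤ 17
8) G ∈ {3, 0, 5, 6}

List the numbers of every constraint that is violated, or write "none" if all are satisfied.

1) max(14, 2, 2) = 14 — OK.
2) H² + B² = 2² + 17² = 4 + 289 = 293 — OK.
3) G = 5 ≠ 4, but A = 2 = 2 (second disjunct) — OK.
4) A + H = 2 + 2 = 4; 4 < 6 — OK.
5) H = 2, G = 5; 2 < 5 — OK.
6) B × H = 17 × 2 = 34 — OK.
7) A = 2, not > 4; antecedent false, conditional vacuously true — OK.
8) G = 5 is in {3, 0, 5, 6} — OK.

No violations.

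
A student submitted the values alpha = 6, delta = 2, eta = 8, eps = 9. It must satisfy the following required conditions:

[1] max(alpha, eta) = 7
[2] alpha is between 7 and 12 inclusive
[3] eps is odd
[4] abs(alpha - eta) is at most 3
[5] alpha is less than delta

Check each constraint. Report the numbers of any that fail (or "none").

[1] max(6, 8) = 8, not 7 — violated.
[2] alpha = 6 is outside [7, 12] — violated.
[3] eps = 9 is odd — OK.
[4] abs(6 - 8) = 2; 2 ≤ 3 — OK.
[5] alpha = 6, delta = 2; 6 ≥ 2 (want <) — violated.

No — constraints 1, 2, 5 are not satisfied.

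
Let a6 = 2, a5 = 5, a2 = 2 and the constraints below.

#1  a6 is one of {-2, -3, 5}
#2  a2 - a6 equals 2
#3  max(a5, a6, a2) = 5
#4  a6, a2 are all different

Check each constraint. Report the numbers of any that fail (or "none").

Constraints 1, 2, and 4 do not hold.

#1 a6 = 2 is not in {-2, -3, 5} — violated.
#2 a2 - a6 = 2 - 2 = 0, not 2 — violated.
#3 max(5, 2, 2) = 5 — OK.
#4 a6 = a2 = 2, not all different — violated.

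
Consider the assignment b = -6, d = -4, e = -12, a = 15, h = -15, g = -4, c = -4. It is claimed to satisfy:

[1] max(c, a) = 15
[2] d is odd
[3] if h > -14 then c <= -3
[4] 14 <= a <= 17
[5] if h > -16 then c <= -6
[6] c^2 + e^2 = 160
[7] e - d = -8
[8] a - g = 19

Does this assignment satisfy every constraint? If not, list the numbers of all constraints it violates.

[1] max(-4, 15) = 15  holds
[2] d = -4 is even  fails
[3] h = -15, not > -14; antecedent false, conditional vacuously true  holds
[4] a = 15 lies in [14, 17]  holds
[5] h = -15 > -16, so we need c ≤ -6; but c = -4 > -6  fails
[6] c^2 + e^2 = (-4)^2 + (-12)^2 = 16 + 144 = 160  holds
[7] e - d = -12 - (-4) = -8  holds
[8] a - g = 15 - (-4) = 19  holds

No — constraints 2, 5 are not satisfied.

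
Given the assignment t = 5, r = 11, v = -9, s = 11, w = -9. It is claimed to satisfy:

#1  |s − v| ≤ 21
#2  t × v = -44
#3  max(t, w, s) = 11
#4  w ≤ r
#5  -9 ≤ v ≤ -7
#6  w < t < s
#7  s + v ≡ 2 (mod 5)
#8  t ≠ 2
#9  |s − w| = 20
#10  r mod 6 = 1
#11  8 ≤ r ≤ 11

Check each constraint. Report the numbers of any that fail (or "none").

#1 |11 − (-9)| = 20; 20 ≤ 21  true
#2 t × v = 5 × (-9) = -45, not -44  false
#3 max(5, -9, 11) = 11  true
#4 w = -9, r = 11; -9 ≤ 11  true
#5 v = -9 lies in [-9, -7]  true
#6 values -9 < 5 < 11  true
#7 s + v = 2; 2 mod 5 = 2  true
#8 t = 5, and 5 ≠ 2  true
#9 |11 − (-9)| = 20  true
#10 11 mod 6 = 5, not 1  false
#11 r = 11 lies in [8, 11]  true

No — constraints 2 and 10 are not satisfied.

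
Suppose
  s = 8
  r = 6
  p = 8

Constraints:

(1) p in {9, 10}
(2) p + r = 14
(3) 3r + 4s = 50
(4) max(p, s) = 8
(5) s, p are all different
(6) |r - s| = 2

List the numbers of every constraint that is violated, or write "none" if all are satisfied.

(1) p = 8 is not in {9, 10}  no
(2) p + r = 8 + 6 = 14  yes
(3) 3r + 4s = 3(6) + 4(8) = 50  yes
(4) max(8, 8) = 8  yes
(5) s = p = 8, not all different  no
(6) |6 - 8| = 2  yes

Constraints 1, 5 are violated.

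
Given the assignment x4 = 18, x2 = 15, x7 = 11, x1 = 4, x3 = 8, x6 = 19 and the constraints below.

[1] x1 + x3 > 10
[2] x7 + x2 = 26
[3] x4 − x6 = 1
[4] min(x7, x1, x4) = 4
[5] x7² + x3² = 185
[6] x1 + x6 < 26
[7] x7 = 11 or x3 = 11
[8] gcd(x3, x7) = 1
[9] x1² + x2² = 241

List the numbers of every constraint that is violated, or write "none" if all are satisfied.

[1] x1 + x3 = 4 + 8 = 12; 12 > 10 — holds.
[2] x7 + x2 = 11 + 15 = 26 — holds.
[3] x4 − x6 = 18 − 19 = -1, not 1 — fails.
[4] min(11, 4, 18) = 4 — holds.
[5] x7² + x3² = 11² + 8² = 121 + 64 = 185 — holds.
[6] x1 + x6 = 4 + 19 = 23; 23 < 26 — holds.
[7] x7 = 11 = 11 (first disjunct) — holds.
[8] gcd(8, 11) = 1 — holds.
[9] x1² + x2² = 4² + 15² = 16 + 225 = 241 — holds.

Constraint 3 is violated.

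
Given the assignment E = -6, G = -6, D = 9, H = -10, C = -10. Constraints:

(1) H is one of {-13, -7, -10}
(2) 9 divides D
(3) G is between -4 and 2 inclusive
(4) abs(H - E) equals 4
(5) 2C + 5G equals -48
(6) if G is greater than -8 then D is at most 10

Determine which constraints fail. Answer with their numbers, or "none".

(1) H = -10 is in {-13, -7, -10} — holds.
(2) 9 / 9 = 1, so 9 divides 9 — holds.
(3) G = -6 is outside [-4, 2] — does not hold.
(4) abs(-10 - (-6)) = 4 — holds.
(5) 2C + 5G = 2(-10) + 5(-6) = -50, not -48 — does not hold.
(6) G = -6 > -8, so we need D ≤ 10; D = 9 ≤ 10 — holds.

Constraints 3, 5 are violated.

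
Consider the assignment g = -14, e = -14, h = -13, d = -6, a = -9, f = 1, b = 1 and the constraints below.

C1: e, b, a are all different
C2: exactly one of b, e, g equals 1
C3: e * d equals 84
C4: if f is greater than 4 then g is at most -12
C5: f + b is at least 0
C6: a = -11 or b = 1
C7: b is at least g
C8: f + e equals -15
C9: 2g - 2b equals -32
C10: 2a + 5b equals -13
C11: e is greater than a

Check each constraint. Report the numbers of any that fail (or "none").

The assignment fails constraints 8, 9, and 11.

C1: values -14, 1, -9 are pairwise distinct — holds.
C2: b=1, e=-14, g=-14; 1 of them equals 1 — holds.
C3: e * d = -14 * (-6) = 84 — holds.
C4: f = 1, not > 4; antecedent false, conditional vacuously true — holds.
C5: f + b = 1 + 1 = 2; 2 ≥ 0 — holds.
C6: a = -9 ≠ -11, but b = 1 = 1 (second disjunct) — holds.
C7: b = 1, g = -14; 1 ≥ -14 — holds.
C8: f + e = 1 + (-14) = -13, not -15 — fails.
C9: 2g - 2b = 2(-14) - 2(1) = -30, not -32 — fails.
C10: 2a + 5b = 2(-9) + 5(1) = -13 — holds.
C11: e = -14, a = -9; -14 ≤ -9 (want >) — fails.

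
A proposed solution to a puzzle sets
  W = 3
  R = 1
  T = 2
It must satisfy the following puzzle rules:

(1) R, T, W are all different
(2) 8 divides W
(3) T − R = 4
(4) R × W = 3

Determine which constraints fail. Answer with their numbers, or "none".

Violated: 2 and 3.

(1) values 1, 2, 3 are pairwise distinct — holds.
(2) 3 = 8×0 + 3, so 8 does not divide 3 — fails.
(3) T − R = 2 − 1 = 1, not 4 — fails.
(4) R × W = 1 × 3 = 3 — holds.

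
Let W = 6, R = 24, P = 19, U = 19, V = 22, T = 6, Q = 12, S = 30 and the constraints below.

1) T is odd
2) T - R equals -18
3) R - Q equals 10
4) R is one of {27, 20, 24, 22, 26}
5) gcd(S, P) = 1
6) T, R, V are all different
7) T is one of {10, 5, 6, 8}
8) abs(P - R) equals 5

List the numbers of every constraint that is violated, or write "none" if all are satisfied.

Constraints 1 and 3 do not hold.

1) T = 6 is even — fails.
2) T - R = 6 - 24 = -18 — holds.
3) R - Q = 24 - 12 = 12, not 10 — fails.
4) R = 24 is in {27, 20, 24, 22, 26} — holds.
5) gcd(30, 19) = 1 — holds.
6) values 6, 24, 22 are pairwise distinct — holds.
7) T = 6 is in {10, 5, 6, 8} — holds.
8) abs(19 - 24) = 5 — holds.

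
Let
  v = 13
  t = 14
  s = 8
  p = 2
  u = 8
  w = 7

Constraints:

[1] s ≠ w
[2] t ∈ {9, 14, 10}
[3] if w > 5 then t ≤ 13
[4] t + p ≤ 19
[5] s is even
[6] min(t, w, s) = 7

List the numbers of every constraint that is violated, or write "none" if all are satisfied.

[1] s = 8, w = 7; distinct — holds.
[2] t = 14 is in {9, 14, 10} — holds.
[3] w = 7 > 5, so we need t ≤ 13; but t = 14 > 13 — fails.
[4] t + p = 14 + 2 = 16; 16 ≤ 19 — holds.
[5] s = 8 is even — holds.
[6] min(14, 7, 8) = 7 — holds.

Constraint 3 does not hold.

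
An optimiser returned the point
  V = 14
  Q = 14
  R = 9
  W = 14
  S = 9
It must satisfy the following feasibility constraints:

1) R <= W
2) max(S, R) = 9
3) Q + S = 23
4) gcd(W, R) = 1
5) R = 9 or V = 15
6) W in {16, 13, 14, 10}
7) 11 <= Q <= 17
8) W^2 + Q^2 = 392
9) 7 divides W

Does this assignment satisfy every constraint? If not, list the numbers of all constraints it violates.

1) R = 9, W = 14; 9 ≤ 14 — OK.
2) max(9, 9) = 9 — OK.
3) Q + S = 14 + 9 = 23 — OK.
4) gcd(14, 9) = 1 — OK.
5) R = 9 = 9 (first disjunct) — OK.
6) W = 14 is in {16, 13, 14, 10} — OK.
7) Q = 14 lies in [11, 17] — OK.
8) W^2 + Q^2 = 14^2 + 14^2 = 196 + 196 = 392 — OK.
9) 14 / 7 = 2, so 7 divides 14 — OK.

The assignment satisfies every constraint.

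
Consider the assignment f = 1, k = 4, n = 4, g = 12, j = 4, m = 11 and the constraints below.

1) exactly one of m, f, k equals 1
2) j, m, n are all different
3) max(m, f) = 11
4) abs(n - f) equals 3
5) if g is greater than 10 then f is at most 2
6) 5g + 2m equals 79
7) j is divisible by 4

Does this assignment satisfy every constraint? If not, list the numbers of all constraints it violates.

1) m=11, f=1, k=4; 1 of them equals 1 — holds.
2) j = n = 4, not all different — fails.
3) max(11, 1) = 11 — holds.
4) abs(4 - 1) = 3 — holds.
5) g = 12 > 10, so we need f ≤ 2; f = 1 ≤ 2 — holds.
6) 5g + 2m = 5(12) + 2(11) = 82, not 79 — fails.
7) 4 / 4 = 1, so 4 divides 4 — holds.

The assignment fails constraints 2, 6.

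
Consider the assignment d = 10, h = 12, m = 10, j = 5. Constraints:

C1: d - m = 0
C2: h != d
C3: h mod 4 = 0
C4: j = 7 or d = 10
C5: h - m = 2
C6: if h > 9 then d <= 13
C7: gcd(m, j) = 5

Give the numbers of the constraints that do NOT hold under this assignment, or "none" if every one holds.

C1: d - m = 10 - 10 = 0 — holds.
C2: h = 12, d = 10; distinct — holds.
C3: 12 mod 4 = 0 — holds.
C4: j = 5 ≠ 7, but d = 10 = 10 (second disjunct) — holds.
C5: h - m = 12 - 10 = 2 — holds.
C6: h = 12 > 9, so we need d ≤ 13; d = 10 ≤ 13 — holds.
C7: gcd(10, 5) = 5 — holds.

All constraints are satisfied.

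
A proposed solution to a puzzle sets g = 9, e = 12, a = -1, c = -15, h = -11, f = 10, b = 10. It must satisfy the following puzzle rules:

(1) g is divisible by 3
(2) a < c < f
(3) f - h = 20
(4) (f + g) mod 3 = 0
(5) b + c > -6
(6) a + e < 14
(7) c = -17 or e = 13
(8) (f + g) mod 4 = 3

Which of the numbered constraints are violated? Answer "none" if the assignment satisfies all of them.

Constraints 2, 3, 4, and 7 are violated.

(1) 9 / 3 = 3, so 3 divides 9  holds
(2) values -1, -15, 10; a = -1 is not < c = -15  fails
(3) f - h = 10 - (-11) = 21, not 20  fails
(4) f + g = 19; 19 mod 3 = 1, not 0  fails
(5) b + c = 10 + (-15) = -5; -5 > -6  holds
(6) a + e = -1 + 12 = 11; 11 < 14  holds
(7) c = -15 ≠ -17 and e = 12 ≠ 13; both disjuncts false  fails
(8) f + g = 19; 19 mod 4 = 3  holds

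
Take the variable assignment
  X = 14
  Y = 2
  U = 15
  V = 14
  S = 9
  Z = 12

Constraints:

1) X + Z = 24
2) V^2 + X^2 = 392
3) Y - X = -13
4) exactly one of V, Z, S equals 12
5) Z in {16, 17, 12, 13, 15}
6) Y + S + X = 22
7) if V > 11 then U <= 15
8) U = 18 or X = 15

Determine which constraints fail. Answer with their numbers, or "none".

Constraints 1, 3, 6, and 8 do not hold.

1) X + Z = 14 + 12 = 26, not 24  FAIL
2) V^2 + X^2 = 14^2 + 14^2 = 196 + 196 = 392  OK
3) Y - X = 2 - 14 = -12, not -13  FAIL
4) V=14, Z=12, S=9; 1 of them equals 12  OK
5) Z = 12 is in {16, 17, 12, 13, 15}  OK
6) Y + S + X = 2 + 9 + 14 = 25, not 22  FAIL
7) V = 14 > 11, so we need U ≤ 15; U = 15 ≤ 15  OK
8) U = 15 ≠ 18 and X = 14 ≠ 15; both disjuncts false  FAIL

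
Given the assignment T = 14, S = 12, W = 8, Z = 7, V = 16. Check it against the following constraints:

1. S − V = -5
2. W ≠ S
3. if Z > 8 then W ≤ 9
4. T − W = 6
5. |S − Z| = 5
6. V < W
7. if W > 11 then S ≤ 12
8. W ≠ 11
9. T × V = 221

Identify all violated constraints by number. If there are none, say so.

1. S − V = 12 − 16 = -4, not -5  false
2. W = 8, S = 12; distinct  true
3. Z = 7, not > 8; antecedent false, conditional vacuously true  true
4. T − W = 14 − 8 = 6  true
5. |12 − 7| = 5  true
6. V = 16, W = 8; 16 ≥ 8 (want <)  false
7. W = 8, not > 11; antecedent false, conditional vacuously true  true
8. W = 8, and 8 ≠ 11  true
9. T × V = 14 × 16 = 224, not 221  false

No — constraints 1, 6, 9 are not satisfied.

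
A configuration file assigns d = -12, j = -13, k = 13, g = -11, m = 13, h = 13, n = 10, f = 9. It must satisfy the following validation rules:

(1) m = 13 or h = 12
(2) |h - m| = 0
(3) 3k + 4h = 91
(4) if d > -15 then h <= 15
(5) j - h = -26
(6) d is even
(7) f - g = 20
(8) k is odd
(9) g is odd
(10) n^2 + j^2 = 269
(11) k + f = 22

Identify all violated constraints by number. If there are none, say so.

(1) m = 13 = 13 (first disjunct)  yes
(2) |13 - 13| = 0  yes
(3) 3k + 4h = 3(13) + 4(13) = 91  yes
(4) d = -12 > -15, so we need h ≤ 15; h = 13 ≤ 15  yes
(5) j - h = -13 - 13 = -26  yes
(6) d = -12 is even  yes
(7) f - g = 9 - (-11) = 20  yes
(8) k = 13 is odd  yes
(9) g = -11 is odd  yes
(10) n^2 + j^2 = 10^2 + (-13)^2 = 100 + 169 = 269  yes
(11) k + f = 13 + 9 = 22  yes

All constraints are satisfied.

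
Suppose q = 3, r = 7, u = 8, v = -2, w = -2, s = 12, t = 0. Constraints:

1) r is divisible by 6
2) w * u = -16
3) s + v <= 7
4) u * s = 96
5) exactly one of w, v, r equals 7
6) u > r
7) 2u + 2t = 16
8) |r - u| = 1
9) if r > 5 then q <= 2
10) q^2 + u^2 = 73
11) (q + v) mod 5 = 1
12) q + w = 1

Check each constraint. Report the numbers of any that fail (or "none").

1) 7 = 6*1 + 1, so 6 does not divide 7  false
2) w * u = -2 * 8 = -16  true
3) s + v = 12 + (-2) = 10; 10 > 7, bound 7 not met  false
4) u * s = 8 * 12 = 96  true
5) w=-2, v=-2, r=7; 1 of them equals 7  true
6) u = 8, r = 7; 8 > 7  true
7) 2u + 2t = 2(8) + 2(0) = 16  true
8) |7 - 8| = 1  true
9) r = 7 > 5, so we need q ≤ 2; but q = 3 > 2  false
10) q^2 + u^2 = 3^2 + 8^2 = 9 + 64 = 73  true
11) q + v = 1; 1 mod 5 = 1  true
12) q + w = 3 + (-2) = 1  true

The assignment fails constraints 1, 3, 9.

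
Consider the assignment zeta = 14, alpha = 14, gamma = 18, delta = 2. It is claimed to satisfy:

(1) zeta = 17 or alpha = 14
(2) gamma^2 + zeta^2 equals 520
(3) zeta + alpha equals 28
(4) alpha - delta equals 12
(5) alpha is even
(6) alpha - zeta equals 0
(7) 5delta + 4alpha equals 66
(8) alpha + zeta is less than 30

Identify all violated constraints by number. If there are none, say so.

All constraints are satisfied.

(1) zeta = 14 ≠ 17, but alpha = 14 = 14 (second disjunct)  yes
(2) gamma^2 + zeta^2 = 18^2 + 14^2 = 324 + 196 = 520  yes
(3) zeta + alpha = 14 + 14 = 28  yes
(4) alpha - delta = 14 - 2 = 12  yes
(5) alpha = 14 is even  yes
(6) alpha - zeta = 14 - 14 = 0  yes
(7) 5delta + 4alpha = 5(2) + 4(14) = 66  yes
(8) alpha + zeta = 14 + 14 = 28; 28 < 30  yes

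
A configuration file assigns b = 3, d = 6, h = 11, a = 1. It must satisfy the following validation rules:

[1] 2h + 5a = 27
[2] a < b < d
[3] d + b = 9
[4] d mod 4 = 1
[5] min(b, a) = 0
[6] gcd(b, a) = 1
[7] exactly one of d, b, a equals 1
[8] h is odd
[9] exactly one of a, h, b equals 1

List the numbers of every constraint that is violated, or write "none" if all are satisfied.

[1] 2h + 5a = 2(11) + 5(1) = 27 — holds.
[2] values 1 < 3 < 6 — holds.
[3] d + b = 6 + 3 = 9 — holds.
[4] 6 mod 4 = 2, not 1 — fails.
[5] min(3, 1) = 1, not 0 — fails.
[6] gcd(3, 1) = 1 — holds.
[7] d=6, b=3, a=1; 1 of them equals 1 — holds.
[8] h = 11 is odd — holds.
[9] a=1, h=11, b=3; 1 of them equals 1 — holds.

Constraints 4 and 5 are violated.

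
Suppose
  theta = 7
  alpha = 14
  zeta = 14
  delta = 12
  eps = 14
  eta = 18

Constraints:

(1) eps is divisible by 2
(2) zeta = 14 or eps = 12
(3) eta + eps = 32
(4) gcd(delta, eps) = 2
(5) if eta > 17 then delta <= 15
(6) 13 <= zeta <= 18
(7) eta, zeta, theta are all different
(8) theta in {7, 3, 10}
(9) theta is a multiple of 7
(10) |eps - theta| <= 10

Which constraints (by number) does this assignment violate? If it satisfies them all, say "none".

None — every constraint holds.

(1) 14 / 2 = 7, so 2 divides 14  ✓
(2) zeta = 14 = 14 (first disjunct)  ✓
(3) eta + eps = 18 + 14 = 32  ✓
(4) gcd(12, 14) = 2  ✓
(5) eta = 18 > 17, so we need delta ≤ 15; delta = 12 ≤ 15  ✓
(6) zeta = 14 lies in [13, 18]  ✓
(7) values 18, 14, 7 are pairwise distinct  ✓
(8) theta = 7 is in {7, 3, 10}  ✓
(9) 7 / 7 = 1, so 7 divides 7  ✓
(10) |14 - 7| = 7; 7 ≤ 10  ✓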